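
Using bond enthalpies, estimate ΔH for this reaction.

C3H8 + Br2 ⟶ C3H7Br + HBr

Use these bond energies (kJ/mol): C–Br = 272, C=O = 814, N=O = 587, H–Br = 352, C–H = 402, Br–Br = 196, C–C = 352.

ΔH ≈ −26 kJ

Bonds broken (reactants):
  Br–Br: 1 × 196 = 196
  C–C: 2 × 352 = 704
  C–H: 8 × 402 = 3216
  Σ(broken) = 4116 kJ
Bonds formed (products):
  C–Br: 1 × 272 = 272
  C–C: 2 × 352 = 704
  C–H: 7 × 402 = 2814
  H–Br: 1 × 352 = 352
  Σ(formed) = 4142 kJ
ΔH = Σ(broken) − Σ(formed) = 4116 − 4142 = −26 kJ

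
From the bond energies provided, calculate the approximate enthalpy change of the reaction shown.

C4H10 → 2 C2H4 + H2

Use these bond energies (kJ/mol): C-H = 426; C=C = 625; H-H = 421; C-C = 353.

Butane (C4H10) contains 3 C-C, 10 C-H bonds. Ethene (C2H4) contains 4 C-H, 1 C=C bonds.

Bonds broken (reactants):
  C-C: 3 × 353 = 1059
  C-H: 10 × 426 = 4260
  Σ(broken) = 5319 kJ
Bonds formed (products):
  C-H: 8 × 426 = 3408
  C=C: 2 × 625 = 1250
  H-H: 1 × 421 = 421
  Σ(formed) = 5079 kJ
ΔH = Σ(broken) − Σ(formed) = 5319 − 5079 = +240 kJ

ΔH ≈ +240 kJ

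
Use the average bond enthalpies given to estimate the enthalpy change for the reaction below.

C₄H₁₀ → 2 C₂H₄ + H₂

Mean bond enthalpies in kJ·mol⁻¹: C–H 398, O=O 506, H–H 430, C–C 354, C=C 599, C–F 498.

ΔH ≈ +230 kJ

Bonds broken (reactants):
  C–C: 3 × 354 = 1062
  C–H: 10 × 398 = 3980
  Σ(broken) = 5042 kJ
Bonds formed (products):
  C–H: 8 × 398 = 3184
  C=C: 2 × 599 = 1198
  H–H: 1 × 430 = 430
  Σ(formed) = 4812 kJ
ΔH = Σ(broken) − Σ(formed) = 5042 − 4812 = +230 kJ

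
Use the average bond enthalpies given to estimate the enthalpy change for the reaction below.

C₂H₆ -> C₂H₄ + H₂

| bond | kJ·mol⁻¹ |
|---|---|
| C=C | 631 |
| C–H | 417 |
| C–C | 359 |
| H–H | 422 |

Bonds broken (reactants):
  C–C: 1 × 359 = 359
  C–H: 6 × 417 = 2502
  Σ(broken) = 2861 kJ
Bonds formed (products):
  C–H: 4 × 417 = 1668
  C=C: 1 × 631 = 631
  H–H: 1 × 422 = 422
  Σ(formed) = 2721 kJ
ΔH = Σ(broken) − Σ(formed) = 2861 − 2721 = +140 kJ

ΔH ≈ +140 kJ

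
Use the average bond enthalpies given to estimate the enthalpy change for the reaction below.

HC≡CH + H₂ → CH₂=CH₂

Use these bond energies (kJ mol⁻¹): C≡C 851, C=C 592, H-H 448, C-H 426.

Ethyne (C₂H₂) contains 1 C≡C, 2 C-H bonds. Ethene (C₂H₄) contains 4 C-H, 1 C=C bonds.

Bonds broken (reactants):
  C≡C: 1 × 851 = 851
  C-H: 2 × 426 = 852
  H-H: 1 × 448 = 448
  Σ(broken) = 2151 kJ
Bonds formed (products):
  C-H: 4 × 426 = 1704
  C=C: 1 × 592 = 592
  Σ(formed) = 2296 kJ
ΔH = Σ(broken) − Σ(formed) = 2151 − 2296 = −145 kJ

ΔH ≈ −145 kJ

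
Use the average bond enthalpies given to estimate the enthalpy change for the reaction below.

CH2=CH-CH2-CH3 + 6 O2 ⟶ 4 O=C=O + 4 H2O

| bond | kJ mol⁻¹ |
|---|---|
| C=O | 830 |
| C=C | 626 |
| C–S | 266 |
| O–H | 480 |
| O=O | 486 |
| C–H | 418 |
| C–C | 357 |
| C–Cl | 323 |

Bonds broken (reactants):
  C–C: 2 × 357 = 714
  C–H: 8 × 418 = 3344
  C=C: 1 × 626 = 626
  O=O: 6 × 486 = 2916
  Σ(broken) = 7600 kJ
Bonds formed (products):
  C=O: 8 × 830 = 6640
  O–H: 8 × 480 = 3840
  Σ(formed) = 10480 kJ
ΔH = Σ(broken) − Σ(formed) = 7600 − 10480 = −2880 kJ

ΔH ≈ −2880 kJ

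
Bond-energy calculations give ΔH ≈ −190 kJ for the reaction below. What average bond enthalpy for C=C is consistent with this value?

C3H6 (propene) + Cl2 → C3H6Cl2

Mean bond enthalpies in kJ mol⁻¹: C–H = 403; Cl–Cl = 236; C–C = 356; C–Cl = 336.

D(C=C) ≈ 602 kJ/mol

Let D be the C=C bond energy.
Σ(broken) = 1×356 + 6×403 + 1×D + 1×236 = 3010 + D
Σ(formed) = 2×356 + 2×336 + 6×403 = 3802
ΔH = Σ(broken) − Σ(formed) = (3010 + D) − (3802) = −792 + D
Setting this equal to −190 kJ gives D = 602 kJ/mol.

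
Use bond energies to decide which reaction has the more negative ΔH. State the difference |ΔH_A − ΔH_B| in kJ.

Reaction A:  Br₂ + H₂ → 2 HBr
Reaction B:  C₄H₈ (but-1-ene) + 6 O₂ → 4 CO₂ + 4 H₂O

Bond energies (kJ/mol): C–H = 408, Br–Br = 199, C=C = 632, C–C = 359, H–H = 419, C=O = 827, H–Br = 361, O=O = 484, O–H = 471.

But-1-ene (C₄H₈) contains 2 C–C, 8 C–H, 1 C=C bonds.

Reaction B, by 2762 kJ

Reaction A:
  Bonds broken (reactants):
    Br–Br: 1 × 199 = 199
    H–H: 1 × 419 = 419
    Σ(broken) = 618 kJ
  Bonds formed (products):
    H–Br: 2 × 361 = 722
    Σ(formed) = 722 kJ
  ΔH_A = 618 − 722 = −104 kJ
Reaction B:
  Bonds broken (reactants):
    C–C: 2 × 359 = 718
    C–H: 8 × 408 = 3264
    C=C: 1 × 632 = 632
    O=O: 6 × 484 = 2904
    Σ(broken) = 7518 kJ
  Bonds formed (products):
    C=O: 8 × 827 = 6616
    O–H: 8 × 471 = 3768
    Σ(formed) = 10384 kJ
  ΔH_B = 7518 − 10384 = −2866 kJ
ΔH_A − ΔH_B = +2762 kJ, so reaction B has the more negative ΔH; |ΔH_A − ΔH_B| = 2762 kJ.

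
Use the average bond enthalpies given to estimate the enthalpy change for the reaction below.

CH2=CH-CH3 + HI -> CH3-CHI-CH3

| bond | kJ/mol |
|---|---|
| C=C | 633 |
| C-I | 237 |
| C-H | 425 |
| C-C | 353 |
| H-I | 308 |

Bonds broken (reactants):
  C-C: 1 × 353 = 353
  C-H: 6 × 425 = 2550
  C=C: 1 × 633 = 633
  H-I: 1 × 308 = 308
  Σ(broken) = 3844 kJ
Bonds formed (products):
  C-C: 2 × 353 = 706
  C-H: 7 × 425 = 2975
  C-I: 1 × 237 = 237
  Σ(formed) = 3918 kJ
ΔH = Σ(broken) − Σ(formed) = 3844 − 3918 = −74 kJ

ΔH ≈ −74 kJ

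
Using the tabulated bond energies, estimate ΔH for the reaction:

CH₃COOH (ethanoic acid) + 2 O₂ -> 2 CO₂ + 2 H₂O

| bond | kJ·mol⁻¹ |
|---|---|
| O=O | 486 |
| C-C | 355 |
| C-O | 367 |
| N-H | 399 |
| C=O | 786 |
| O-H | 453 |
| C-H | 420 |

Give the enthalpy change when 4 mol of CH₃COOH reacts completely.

ΔH = −3052 kJ

Bonds broken (reactants):
  C-C: 1 × 355 = 355
  C-H: 3 × 420 = 1260
  C-O: 1 × 367 = 367
  C=O: 1 × 786 = 786
  O-H: 1 × 453 = 453
  O=O: 2 × 486 = 972
  Σ(broken) = 4193 kJ
Bonds formed (products):
  C=O: 4 × 786 = 3144
  O-H: 4 × 453 = 1812
  Σ(formed) = 4956 kJ
ΔH = Σ(broken) − Σ(formed) = 4193 − 4956 = −763 kJ
For 4× the reaction as written: 4 × (−763) = −3052 kJ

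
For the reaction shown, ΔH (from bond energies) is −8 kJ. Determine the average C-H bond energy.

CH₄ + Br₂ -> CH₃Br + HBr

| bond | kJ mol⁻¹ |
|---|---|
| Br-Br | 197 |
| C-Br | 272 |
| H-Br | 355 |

D(C-H) ≈ 422 kJ/mol

Let D be the C-H bond energy.
Σ(broken) = 1×197 + 4×D = 197 + 4D
Σ(formed) = 1×272 + 3×D + 1×355 = 627 + 3D
ΔH = Σ(broken) − Σ(formed) = (197 + 4D) − (627 + 3D) = −430 + D
Setting this equal to −8 kJ gives D = 422 kJ/mol.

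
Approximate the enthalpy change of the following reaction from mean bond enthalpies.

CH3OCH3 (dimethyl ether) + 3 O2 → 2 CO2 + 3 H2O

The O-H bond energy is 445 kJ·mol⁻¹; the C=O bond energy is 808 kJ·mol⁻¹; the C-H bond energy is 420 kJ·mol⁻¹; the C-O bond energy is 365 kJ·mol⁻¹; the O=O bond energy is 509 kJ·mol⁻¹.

ΔH ≈ −1125 kJ

Bonds broken (reactants):
  C-H: 6 × 420 = 2520
  C-O: 2 × 365 = 730
  O=O: 3 × 509 = 1527
  Σ(broken) = 4777 kJ
Bonds formed (products):
  C=O: 4 × 808 = 3232
  O-H: 6 × 445 = 2670
  Σ(formed) = 5902 kJ
ΔH = Σ(broken) − Σ(formed) = 4777 − 5902 = −1125 kJ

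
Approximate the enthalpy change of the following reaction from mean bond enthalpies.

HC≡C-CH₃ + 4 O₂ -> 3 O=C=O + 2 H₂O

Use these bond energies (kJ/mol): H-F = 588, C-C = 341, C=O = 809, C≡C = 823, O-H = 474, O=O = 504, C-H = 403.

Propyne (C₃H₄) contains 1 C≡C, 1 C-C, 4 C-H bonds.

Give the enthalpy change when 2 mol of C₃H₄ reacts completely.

Bonds broken (reactants):
  C≡C: 1 × 823 = 823
  C-C: 1 × 341 = 341
  C-H: 4 × 403 = 1612
  O=O: 4 × 504 = 2016
  Σ(broken) = 4792 kJ
Bonds formed (products):
  C=O: 6 × 809 = 4854
  O-H: 4 × 474 = 1896
  Σ(formed) = 6750 kJ
ΔH = Σ(broken) − Σ(formed) = 4792 − 6750 = −1958 kJ
For 2× the reaction as written: 2 × (−1958) = −3916 kJ

ΔH = −3916 kJ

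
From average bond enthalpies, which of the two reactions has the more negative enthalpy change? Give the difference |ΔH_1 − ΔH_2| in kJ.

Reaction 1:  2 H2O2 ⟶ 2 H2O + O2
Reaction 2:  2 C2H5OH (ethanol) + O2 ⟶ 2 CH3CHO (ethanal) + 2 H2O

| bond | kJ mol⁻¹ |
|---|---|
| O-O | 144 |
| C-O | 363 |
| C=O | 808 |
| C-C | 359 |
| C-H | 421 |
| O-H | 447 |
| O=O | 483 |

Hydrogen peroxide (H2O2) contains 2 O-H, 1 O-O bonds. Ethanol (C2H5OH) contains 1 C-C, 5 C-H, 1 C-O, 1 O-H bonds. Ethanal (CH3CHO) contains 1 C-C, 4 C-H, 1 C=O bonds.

Reaction 1:
  Bonds broken (reactants):
    O-H: 4 × 447 = 1788
    O-O: 2 × 144 = 288
    Σ(broken) = 2076 kJ
  Bonds formed (products):
    O-H: 4 × 447 = 1788
    O=O: 1 × 483 = 483
    Σ(formed) = 2271 kJ
  ΔH_1 = 2076 − 2271 = −195 kJ
Reaction 2:
  Bonds broken (reactants):
    C-C: 2 × 359 = 718
    C-H: 10 × 421 = 4210
    C-O: 2 × 363 = 726
    O-H: 2 × 447 = 894
    O=O: 1 × 483 = 483
    Σ(broken) = 7031 kJ
  Bonds formed (products):
    C-C: 2 × 359 = 718
    C-H: 8 × 421 = 3368
    C=O: 2 × 808 = 1616
    O-H: 4 × 447 = 1788
    Σ(formed) = 7490 kJ
  ΔH_2 = 7031 − 7490 = −459 kJ
ΔH_1 − ΔH_2 = +264 kJ, so reaction 2 has the more negative ΔH; |ΔH_1 − ΔH_2| = 264 kJ.

Reaction 2, by 264 kJ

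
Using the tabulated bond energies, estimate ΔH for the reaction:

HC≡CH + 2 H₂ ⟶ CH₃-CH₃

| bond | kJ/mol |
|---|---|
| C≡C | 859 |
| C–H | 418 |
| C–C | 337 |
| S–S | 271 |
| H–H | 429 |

Bonds broken (reactants):
  C≡C: 1 × 859 = 859
  C–H: 2 × 418 = 836
  H–H: 2 × 429 = 858
  Σ(broken) = 2553 kJ
Bonds formed (products):
  C–C: 1 × 337 = 337
  C–H: 6 × 418 = 2508
  Σ(formed) = 2845 kJ
ΔH = Σ(broken) − Σ(formed) = 2553 − 2845 = −292 kJ

ΔH ≈ −292 kJ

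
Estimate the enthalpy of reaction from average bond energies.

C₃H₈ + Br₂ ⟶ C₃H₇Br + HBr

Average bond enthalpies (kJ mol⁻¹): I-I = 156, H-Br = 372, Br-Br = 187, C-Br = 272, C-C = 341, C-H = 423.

Bonds broken (reactants):
  Br-Br: 1 × 187 = 187
  C-C: 2 × 341 = 682
  C-H: 8 × 423 = 3384
  Σ(broken) = 4253 kJ
Bonds formed (products):
  C-Br: 1 × 272 = 272
  C-C: 2 × 341 = 682
  C-H: 7 × 423 = 2961
  H-Br: 1 × 372 = 372
  Σ(formed) = 4287 kJ
ΔH = Σ(broken) − Σ(formed) = 4253 − 4287 = −34 kJ

ΔH ≈ −34 kJ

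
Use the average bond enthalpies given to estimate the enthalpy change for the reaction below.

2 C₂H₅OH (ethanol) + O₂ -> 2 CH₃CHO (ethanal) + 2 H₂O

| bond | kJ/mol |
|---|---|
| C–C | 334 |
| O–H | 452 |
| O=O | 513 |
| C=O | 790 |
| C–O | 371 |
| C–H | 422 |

Bonds broken (reactants):
  C–C: 2 × 334 = 668
  C–H: 10 × 422 = 4220
  C–O: 2 × 371 = 742
  O–H: 2 × 452 = 904
  O=O: 1 × 513 = 513
  Σ(broken) = 7047 kJ
Bonds formed (products):
  C–C: 2 × 334 = 668
  C–H: 8 × 422 = 3376
  C=O: 2 × 790 = 1580
  O–H: 4 × 452 = 1808
  Σ(formed) = 7432 kJ
ΔH = Σ(broken) − Σ(formed) = 7047 − 7432 = −385 kJ

ΔH ≈ −385 kJ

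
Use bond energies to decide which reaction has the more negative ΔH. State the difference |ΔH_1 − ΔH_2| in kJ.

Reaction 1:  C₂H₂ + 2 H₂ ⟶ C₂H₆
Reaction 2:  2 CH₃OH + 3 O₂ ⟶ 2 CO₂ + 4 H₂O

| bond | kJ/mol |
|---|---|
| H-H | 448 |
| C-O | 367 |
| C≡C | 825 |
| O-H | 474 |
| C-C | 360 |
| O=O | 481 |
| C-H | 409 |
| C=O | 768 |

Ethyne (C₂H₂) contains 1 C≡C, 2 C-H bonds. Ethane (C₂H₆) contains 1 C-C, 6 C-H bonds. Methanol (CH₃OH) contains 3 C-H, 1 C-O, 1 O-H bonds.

Reaction 1:
  Bonds broken (reactants):
    C≡C: 1 × 825 = 825
    C-H: 2 × 409 = 818
    H-H: 2 × 448 = 896
    Σ(broken) = 2539 kJ
  Bonds formed (products):
    C-C: 1 × 360 = 360
    C-H: 6 × 409 = 2454
    Σ(formed) = 2814 kJ
  ΔH_1 = 2539 − 2814 = −275 kJ
Reaction 2:
  Bonds broken (reactants):
    C-H: 6 × 409 = 2454
    C-O: 2 × 367 = 734
    O-H: 2 × 474 = 948
    O=O: 3 × 481 = 1443
    Σ(broken) = 5579 kJ
  Bonds formed (products):
    C=O: 4 × 768 = 3072
    O-H: 8 × 474 = 3792
    Σ(formed) = 6864 kJ
  ΔH_2 = 5579 − 6864 = −1285 kJ
ΔH_1 − ΔH_2 = +1010 kJ, so reaction 2 has the more negative ΔH; |ΔH_1 − ΔH_2| = 1010 kJ.

Reaction 2, by 1010 kJ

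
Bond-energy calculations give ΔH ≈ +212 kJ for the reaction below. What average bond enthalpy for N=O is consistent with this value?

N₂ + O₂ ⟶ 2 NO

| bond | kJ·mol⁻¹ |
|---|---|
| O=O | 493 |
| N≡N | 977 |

D(N=O) ≈ 629 kJ/mol

Let D be the N=O bond energy.
Σ(broken) = 1×977 + 1×493 = 1470
Σ(formed) = 2×D = 2D
ΔH = Σ(broken) − Σ(formed) = (1470) − (2D) = +1470 − 2D
Setting this equal to +212 kJ gives 2D = 1258, so D = 629 kJ/mol.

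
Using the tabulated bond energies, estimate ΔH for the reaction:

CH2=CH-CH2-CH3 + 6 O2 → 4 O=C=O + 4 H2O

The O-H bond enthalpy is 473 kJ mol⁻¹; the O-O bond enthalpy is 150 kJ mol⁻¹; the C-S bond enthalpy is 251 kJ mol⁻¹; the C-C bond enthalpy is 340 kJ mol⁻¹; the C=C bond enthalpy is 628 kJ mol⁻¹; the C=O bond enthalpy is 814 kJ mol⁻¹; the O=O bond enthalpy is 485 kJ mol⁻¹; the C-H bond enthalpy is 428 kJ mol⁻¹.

ΔH ≈ −2654 kJ

Bonds broken (reactants):
  C-C: 2 × 340 = 680
  C-H: 8 × 428 = 3424
  C=C: 1 × 628 = 628
  O=O: 6 × 485 = 2910
  Σ(broken) = 7642 kJ
Bonds formed (products):
  C=O: 8 × 814 = 6512
  O-H: 8 × 473 = 3784
  Σ(formed) = 10296 kJ
ΔH = Σ(broken) − Σ(formed) = 7642 − 10296 = −2654 kJ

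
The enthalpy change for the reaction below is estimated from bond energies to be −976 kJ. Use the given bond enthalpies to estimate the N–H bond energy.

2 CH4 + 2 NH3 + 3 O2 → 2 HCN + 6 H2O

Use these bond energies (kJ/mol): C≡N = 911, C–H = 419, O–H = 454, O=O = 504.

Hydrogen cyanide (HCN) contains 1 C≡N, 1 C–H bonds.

D(N–H) ≈ 378 kJ/mol

Let D be the N–H bond energy.
Σ(broken) = 8×419 + 6×D + 3×504 = 4864 + 6D
Σ(formed) = 2×911 + 2×419 + 12×454 = 8108
ΔH = Σ(broken) − Σ(formed) = (4864 + 6D) − (8108) = −3244 + 6D
Setting this equal to −976 kJ gives 6D = 2268, so D = 378 kJ/mol.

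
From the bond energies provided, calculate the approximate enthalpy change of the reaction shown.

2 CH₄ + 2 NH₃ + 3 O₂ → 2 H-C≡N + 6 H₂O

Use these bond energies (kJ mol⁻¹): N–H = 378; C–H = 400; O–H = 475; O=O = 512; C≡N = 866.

Bonds broken (reactants):
  C–H: 8 × 400 = 3200
  N–H: 6 × 378 = 2268
  O=O: 3 × 512 = 1536
  Σ(broken) = 7004 kJ
Bonds formed (products):
  C≡N: 2 × 866 = 1732
  C–H: 2 × 400 = 800
  O–H: 12 × 475 = 5700
  Σ(formed) = 8232 kJ
ΔH = Σ(broken) − Σ(formed) = 7004 − 8232 = −1228 kJ

ΔH ≈ −1228 kJ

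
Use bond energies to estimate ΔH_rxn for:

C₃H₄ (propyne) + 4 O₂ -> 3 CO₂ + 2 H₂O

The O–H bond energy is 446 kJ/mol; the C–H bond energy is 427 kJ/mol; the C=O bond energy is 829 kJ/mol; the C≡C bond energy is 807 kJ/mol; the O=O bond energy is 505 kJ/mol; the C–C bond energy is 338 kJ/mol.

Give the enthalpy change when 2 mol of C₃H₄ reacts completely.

Bonds broken (reactants):
  C≡C: 1 × 807 = 807
  C–C: 1 × 338 = 338
  C–H: 4 × 427 = 1708
  O=O: 4 × 505 = 2020
  Σ(broken) = 4873 kJ
Bonds formed (products):
  C=O: 6 × 829 = 4974
  O–H: 4 × 446 = 1784
  Σ(formed) = 6758 kJ
ΔH = Σ(broken) − Σ(formed) = 4873 − 6758 = −1885 kJ
For 2× the reaction as written: 2 × (−1885) = −3770 kJ

ΔH = −3770 kJ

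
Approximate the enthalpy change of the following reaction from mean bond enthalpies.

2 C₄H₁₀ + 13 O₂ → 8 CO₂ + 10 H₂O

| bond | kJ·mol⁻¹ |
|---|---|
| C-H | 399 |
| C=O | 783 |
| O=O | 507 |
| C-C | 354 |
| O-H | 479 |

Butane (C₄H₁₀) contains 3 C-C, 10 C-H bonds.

Bonds broken (reactants):
  C-C: 6 × 354 = 2124
  C-H: 20 × 399 = 7980
  O=O: 13 × 507 = 6591
  Σ(broken) = 16695 kJ
Bonds formed (products):
  C=O: 16 × 783 = 12528
  O-H: 20 × 479 = 9580
  Σ(formed) = 22108 kJ
ΔH = Σ(broken) − Σ(formed) = 16695 − 22108 = −5413 kJ

ΔH ≈ −5413 kJ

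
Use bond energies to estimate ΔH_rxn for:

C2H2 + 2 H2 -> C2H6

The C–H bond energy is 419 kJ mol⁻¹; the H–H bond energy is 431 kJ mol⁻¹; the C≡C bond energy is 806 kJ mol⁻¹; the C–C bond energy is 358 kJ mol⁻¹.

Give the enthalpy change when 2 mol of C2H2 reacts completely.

Bonds broken (reactants):
  C≡C: 1 × 806 = 806
  C–H: 2 × 419 = 838
  H–H: 2 × 431 = 862
  Σ(broken) = 2506 kJ
Bonds formed (products):
  C–C: 1 × 358 = 358
  C–H: 6 × 419 = 2514
  Σ(formed) = 2872 kJ
ΔH = Σ(broken) − Σ(formed) = 2506 − 2872 = −366 kJ
For 2× the reaction as written: 2 × (−366) = −732 kJ

ΔH = −732 kJ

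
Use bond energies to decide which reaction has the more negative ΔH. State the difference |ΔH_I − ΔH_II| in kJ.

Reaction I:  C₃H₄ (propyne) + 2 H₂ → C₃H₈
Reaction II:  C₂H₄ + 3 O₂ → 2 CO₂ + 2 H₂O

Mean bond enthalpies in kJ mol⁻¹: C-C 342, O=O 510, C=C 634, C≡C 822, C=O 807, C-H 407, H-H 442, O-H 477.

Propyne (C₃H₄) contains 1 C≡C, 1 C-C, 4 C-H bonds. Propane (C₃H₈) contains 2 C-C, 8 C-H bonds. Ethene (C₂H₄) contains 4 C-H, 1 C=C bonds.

Reaction I:
  Bonds broken (reactants):
    C≡C: 1 × 822 = 822
    C-C: 1 × 342 = 342
    C-H: 4 × 407 = 1628
    H-H: 2 × 442 = 884
    Σ(broken) = 3676 kJ
  Bonds formed (products):
    C-C: 2 × 342 = 684
    C-H: 8 × 407 = 3256
    Σ(formed) = 3940 kJ
  ΔH_I = 3676 − 3940 = −264 kJ
Reaction II:
  Bonds broken (reactants):
    C-H: 4 × 407 = 1628
    C=C: 1 × 634 = 634
    O=O: 3 × 510 = 1530
    Σ(broken) = 3792 kJ
  Bonds formed (products):
    C=O: 4 × 807 = 3228
    O-H: 4 × 477 = 1908
    Σ(formed) = 5136 kJ
  ΔH_II = 3792 − 5136 = −1344 kJ
ΔH_I − ΔH_II = +1080 kJ, so reaction II has the more negative ΔH; |ΔH_I − ΔH_II| = 1080 kJ.

Reaction II, by 1080 kJ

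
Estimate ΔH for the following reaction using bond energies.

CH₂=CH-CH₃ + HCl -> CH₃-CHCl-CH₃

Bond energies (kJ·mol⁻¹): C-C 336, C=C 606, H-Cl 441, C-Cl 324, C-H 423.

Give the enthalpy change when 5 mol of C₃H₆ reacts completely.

Bonds broken (reactants):
  C-C: 1 × 336 = 336
  C-H: 6 × 423 = 2538
  C=C: 1 × 606 = 606
  H-Cl: 1 × 441 = 441
  Σ(broken) = 3921 kJ
Bonds formed (products):
  C-C: 2 × 336 = 672
  C-Cl: 1 × 324 = 324
  C-H: 7 × 423 = 2961
  Σ(formed) = 3957 kJ
ΔH = Σ(broken) − Σ(formed) = 3921 − 3957 = −36 kJ
For 5× the reaction as written: 5 × (−36) = −180 kJ

ΔH = −180 kJ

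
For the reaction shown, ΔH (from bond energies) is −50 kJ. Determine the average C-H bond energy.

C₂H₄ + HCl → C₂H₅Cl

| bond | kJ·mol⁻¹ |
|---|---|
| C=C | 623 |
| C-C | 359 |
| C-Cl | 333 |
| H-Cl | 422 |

Let D be the C-H bond energy.
Σ(broken) = 4×D + 1×623 + 1×422 = 1045 + 4D
Σ(formed) = 1×359 + 1×333 + 5×D = 692 + 5D
ΔH = Σ(broken) − Σ(formed) = (1045 + 4D) − (692 + 5D) = +353 − D
Setting this equal to −50 kJ gives D = 403 kJ/mol.

D(C-H) ≈ 403 kJ/mol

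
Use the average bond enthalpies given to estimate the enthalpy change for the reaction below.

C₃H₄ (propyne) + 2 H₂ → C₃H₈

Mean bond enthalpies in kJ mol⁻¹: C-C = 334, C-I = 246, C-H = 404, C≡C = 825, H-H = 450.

ΔH ≈ −225 kJ

Bonds broken (reactants):
  C≡C: 1 × 825 = 825
  C-C: 1 × 334 = 334
  C-H: 4 × 404 = 1616
  H-H: 2 × 450 = 900
  Σ(broken) = 3675 kJ
Bonds formed (products):
  C-C: 2 × 334 = 668
  C-H: 8 × 404 = 3232
  Σ(formed) = 3900 kJ
ΔH = Σ(broken) − Σ(formed) = 3675 − 3900 = −225 kJ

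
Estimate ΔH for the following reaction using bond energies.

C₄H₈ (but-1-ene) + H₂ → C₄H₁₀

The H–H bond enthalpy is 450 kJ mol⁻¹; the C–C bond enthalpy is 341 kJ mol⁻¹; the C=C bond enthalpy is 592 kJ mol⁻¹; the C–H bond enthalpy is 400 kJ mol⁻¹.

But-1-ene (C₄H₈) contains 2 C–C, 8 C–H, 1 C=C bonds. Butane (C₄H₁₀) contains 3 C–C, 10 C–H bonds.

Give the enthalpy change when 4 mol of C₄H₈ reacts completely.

ΔH = −396 kJ

Bonds broken (reactants):
  C–C: 2 × 341 = 682
  C–H: 8 × 400 = 3200
  C=C: 1 × 592 = 592
  H–H: 1 × 450 = 450
  Σ(broken) = 4924 kJ
Bonds formed (products):
  C–C: 3 × 341 = 1023
  C–H: 10 × 400 = 4000
  Σ(formed) = 5023 kJ
ΔH = Σ(broken) − Σ(formed) = 4924 − 5023 = −99 kJ
For 4× the reaction as written: 4 × (−99) = −396 kJ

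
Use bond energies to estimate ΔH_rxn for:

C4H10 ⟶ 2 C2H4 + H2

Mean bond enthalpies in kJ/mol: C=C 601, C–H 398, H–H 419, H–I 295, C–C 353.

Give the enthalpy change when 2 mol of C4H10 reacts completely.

Bonds broken (reactants):
  C–C: 3 × 353 = 1059
  C–H: 10 × 398 = 3980
  Σ(broken) = 5039 kJ
Bonds formed (products):
  C–H: 8 × 398 = 3184
  C=C: 2 × 601 = 1202
  H–H: 1 × 419 = 419
  Σ(formed) = 4805 kJ
ΔH = Σ(broken) − Σ(formed) = 5039 − 4805 = +234 kJ
For 2× the reaction as written: 2 × (+234) = +468 kJ

ΔH = +468 kJ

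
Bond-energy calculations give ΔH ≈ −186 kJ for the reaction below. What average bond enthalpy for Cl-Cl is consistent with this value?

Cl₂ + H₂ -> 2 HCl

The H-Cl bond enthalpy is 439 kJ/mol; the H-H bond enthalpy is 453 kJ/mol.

D(Cl-Cl) ≈ 239 kJ/mol

Let D be the Cl-Cl bond energy.
Σ(broken) = 1×D + 1×453 = 453 + D
Σ(formed) = 2×439 = 878
ΔH = Σ(broken) − Σ(formed) = (453 + D) − (878) = −425 + D
Setting this equal to −186 kJ gives D = 239 kJ/mol.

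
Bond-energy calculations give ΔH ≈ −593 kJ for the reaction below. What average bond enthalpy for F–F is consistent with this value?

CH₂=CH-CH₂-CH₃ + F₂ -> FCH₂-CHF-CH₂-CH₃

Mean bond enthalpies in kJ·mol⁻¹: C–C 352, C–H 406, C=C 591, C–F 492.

Let D be the F–F bond energy.
Σ(broken) = 2×352 + 8×406 + 1×591 + 1×D = 4543 + D
Σ(formed) = 3×352 + 2×492 + 8×406 = 5288
ΔH = Σ(broken) − Σ(formed) = (4543 + D) − (5288) = −745 + D
Setting this equal to −593 kJ gives D = 152 kJ/mol.

D(F–F) ≈ 152 kJ/mol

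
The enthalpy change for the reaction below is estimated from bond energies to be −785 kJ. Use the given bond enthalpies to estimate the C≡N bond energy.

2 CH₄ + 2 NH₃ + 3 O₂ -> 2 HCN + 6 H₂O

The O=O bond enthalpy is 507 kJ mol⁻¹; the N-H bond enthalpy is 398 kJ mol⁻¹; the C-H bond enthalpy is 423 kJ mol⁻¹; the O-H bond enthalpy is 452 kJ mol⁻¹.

Let D be the C≡N bond energy.
Σ(broken) = 8×423 + 6×398 + 3×507 = 7293
Σ(formed) = 2×D + 2×423 + 12×452 = 6270 + 2D
ΔH = Σ(broken) − Σ(formed) = (7293) − (6270 + 2D) = +1023 − 2D
Setting this equal to −785 kJ gives 2D = 1808, so D = 904 kJ/mol.

D(C≡N) ≈ 904 kJ/mol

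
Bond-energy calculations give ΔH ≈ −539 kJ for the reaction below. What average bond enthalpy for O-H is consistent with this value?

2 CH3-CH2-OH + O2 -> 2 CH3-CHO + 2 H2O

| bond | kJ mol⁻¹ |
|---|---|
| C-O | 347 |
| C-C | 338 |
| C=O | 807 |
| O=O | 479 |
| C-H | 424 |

D(O-H) ≈ 473 kJ/mol

Let D be the O-H bond energy.
Σ(broken) = 2×338 + 10×424 + 2×347 + 2×D + 1×479 = 6089 + 2D
Σ(formed) = 2×338 + 8×424 + 2×807 + 4×D = 5682 + 4D
ΔH = Σ(broken) − Σ(formed) = (6089 + 2D) − (5682 + 4D) = +407 − 2D
Setting this equal to −539 kJ gives 2D = 946, so D = 473 kJ/mol.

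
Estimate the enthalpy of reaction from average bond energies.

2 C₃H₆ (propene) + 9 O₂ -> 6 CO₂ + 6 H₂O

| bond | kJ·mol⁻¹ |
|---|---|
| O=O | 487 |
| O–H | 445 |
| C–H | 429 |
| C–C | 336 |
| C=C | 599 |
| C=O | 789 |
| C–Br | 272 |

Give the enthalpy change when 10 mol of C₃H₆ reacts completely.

ΔH = −17035 kJ

Bonds broken (reactants):
  C–C: 2 × 336 = 672
  C–H: 12 × 429 = 5148
  C=C: 2 × 599 = 1198
  O=O: 9 × 487 = 4383
  Σ(broken) = 11401 kJ
Bonds formed (products):
  C=O: 12 × 789 = 9468
  O–H: 12 × 445 = 5340
  Σ(formed) = 14808 kJ
ΔH = Σ(broken) − Σ(formed) = 11401 − 14808 = −3407 kJ
For 5× the reaction as written: 5 × (−3407) = −17035 kJ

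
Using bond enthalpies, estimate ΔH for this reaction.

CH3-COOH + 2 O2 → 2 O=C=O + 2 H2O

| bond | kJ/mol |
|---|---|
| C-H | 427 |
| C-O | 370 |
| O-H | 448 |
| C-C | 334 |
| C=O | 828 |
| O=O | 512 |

Bonds broken (reactants):
  C-C: 1 × 334 = 334
  C-H: 3 × 427 = 1281
  C-O: 1 × 370 = 370
  C=O: 1 × 828 = 828
  O-H: 1 × 448 = 448
  O=O: 2 × 512 = 1024
  Σ(broken) = 4285 kJ
Bonds formed (products):
  C=O: 4 × 828 = 3312
  O-H: 4 × 448 = 1792
  Σ(formed) = 5104 kJ
ΔH = Σ(broken) − Σ(formed) = 4285 − 5104 = −819 kJ

ΔH ≈ −819 kJ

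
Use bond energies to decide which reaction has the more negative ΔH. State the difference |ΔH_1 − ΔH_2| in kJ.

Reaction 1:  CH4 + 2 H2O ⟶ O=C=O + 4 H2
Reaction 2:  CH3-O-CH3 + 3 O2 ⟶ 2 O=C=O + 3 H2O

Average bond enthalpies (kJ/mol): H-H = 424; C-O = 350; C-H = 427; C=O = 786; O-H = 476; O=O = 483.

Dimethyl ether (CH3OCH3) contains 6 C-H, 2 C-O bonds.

Reaction 2, by 1633 kJ

Reaction 1:
  Bonds broken (reactants):
    C-H: 4 × 427 = 1708
    O-H: 4 × 476 = 1904
    Σ(broken) = 3612 kJ
  Bonds formed (products):
    C=O: 2 × 786 = 1572
    H-H: 4 × 424 = 1696
    Σ(formed) = 3268 kJ
  ΔH_1 = 3612 − 3268 = +344 kJ
Reaction 2:
  Bonds broken (reactants):
    C-H: 6 × 427 = 2562
    C-O: 2 × 350 = 700
    O=O: 3 × 483 = 1449
    Σ(broken) = 4711 kJ
  Bonds formed (products):
    C=O: 4 × 786 = 3144
    O-H: 6 × 476 = 2856
    Σ(formed) = 6000 kJ
  ΔH_2 = 4711 − 6000 = −1289 kJ
ΔH_1 − ΔH_2 = +1633 kJ, so reaction 2 has the more negative ΔH; |ΔH_1 − ΔH_2| = 1633 kJ.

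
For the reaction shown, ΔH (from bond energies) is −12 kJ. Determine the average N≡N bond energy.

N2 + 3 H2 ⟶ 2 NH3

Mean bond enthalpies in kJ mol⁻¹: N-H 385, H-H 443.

D(N≡N) ≈ 969 kJ/mol

Let D be the N≡N bond energy.
Σ(broken) = 3×443 + 1×D = 1329 + D
Σ(formed) = 6×385 = 2310
ΔH = Σ(broken) − Σ(formed) = (1329 + D) − (2310) = −981 + D
Setting this equal to −12 kJ gives D = 969 kJ/mol.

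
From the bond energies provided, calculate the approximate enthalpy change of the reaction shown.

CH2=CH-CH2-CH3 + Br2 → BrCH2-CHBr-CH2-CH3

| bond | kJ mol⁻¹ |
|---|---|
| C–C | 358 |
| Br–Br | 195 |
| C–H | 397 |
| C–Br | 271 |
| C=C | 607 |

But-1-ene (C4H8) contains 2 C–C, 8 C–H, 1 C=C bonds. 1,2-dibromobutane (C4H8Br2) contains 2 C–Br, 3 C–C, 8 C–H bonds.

Bonds broken (reactants):
  Br–Br: 1 × 195 = 195
  C–C: 2 × 358 = 716
  C–H: 8 × 397 = 3176
  C=C: 1 × 607 = 607
  Σ(broken) = 4694 kJ
Bonds formed (products):
  C–Br: 2 × 271 = 542
  C–C: 3 × 358 = 1074
  C–H: 8 × 397 = 3176
  Σ(formed) = 4792 kJ
ΔH = Σ(broken) − Σ(formed) = 4694 − 4792 = −98 kJ

ΔH ≈ −98 kJ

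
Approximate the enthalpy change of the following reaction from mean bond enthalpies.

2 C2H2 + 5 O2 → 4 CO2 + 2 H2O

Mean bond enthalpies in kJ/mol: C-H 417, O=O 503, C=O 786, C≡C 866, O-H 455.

Bonds broken (reactants):
  C≡C: 2 × 866 = 1732
  C-H: 4 × 417 = 1668
  O=O: 5 × 503 = 2515
  Σ(broken) = 5915 kJ
Bonds formed (products):
  C=O: 8 × 786 = 6288
  O-H: 4 × 455 = 1820
  Σ(formed) = 8108 kJ
ΔH = Σ(broken) − Σ(formed) = 5915 − 8108 = −2193 kJ

ΔH ≈ −2193 kJ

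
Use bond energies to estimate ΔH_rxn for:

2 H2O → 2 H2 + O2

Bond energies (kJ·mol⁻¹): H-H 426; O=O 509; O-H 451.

Bonds broken (reactants):
  O-H: 4 × 451 = 1804
  Σ(broken) = 1804 kJ
Bonds formed (products):
  H-H: 2 × 426 = 852
  O=O: 1 × 509 = 509
  Σ(formed) = 1361 kJ
ΔH = Σ(broken) − Σ(formed) = 1804 − 1361 = +443 kJ

ΔH ≈ +443 kJ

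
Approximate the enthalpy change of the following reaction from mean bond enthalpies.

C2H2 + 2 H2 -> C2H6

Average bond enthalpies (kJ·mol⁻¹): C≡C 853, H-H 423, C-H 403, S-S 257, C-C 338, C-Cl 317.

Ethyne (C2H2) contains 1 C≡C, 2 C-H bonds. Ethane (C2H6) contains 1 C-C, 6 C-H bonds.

ΔH ≈ −251 kJ

Bonds broken (reactants):
  C≡C: 1 × 853 = 853
  C-H: 2 × 403 = 806
  H-H: 2 × 423 = 846
  Σ(broken) = 2505 kJ
Bonds formed (products):
  C-C: 1 × 338 = 338
  C-H: 6 × 403 = 2418
  Σ(formed) = 2756 kJ
ΔH = Σ(broken) − Σ(formed) = 2505 − 2756 = −251 kJ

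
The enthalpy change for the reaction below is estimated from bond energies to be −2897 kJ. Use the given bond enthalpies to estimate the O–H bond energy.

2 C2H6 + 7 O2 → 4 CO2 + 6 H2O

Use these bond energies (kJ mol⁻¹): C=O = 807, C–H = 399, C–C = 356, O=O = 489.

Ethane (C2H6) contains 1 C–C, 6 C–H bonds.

Let D be the O–H bond energy.
Σ(broken) = 2×356 + 12×399 + 7×489 = 8923
Σ(formed) = 8×807 + 12×D = 6456 + 12D
ΔH = Σ(broken) − Σ(formed) = (8923) − (6456 + 12D) = +2467 − 12D
Setting this equal to −2897 kJ gives 12D = 5364, so D = 447 kJ/mol.

D(O–H) ≈ 447 kJ/mol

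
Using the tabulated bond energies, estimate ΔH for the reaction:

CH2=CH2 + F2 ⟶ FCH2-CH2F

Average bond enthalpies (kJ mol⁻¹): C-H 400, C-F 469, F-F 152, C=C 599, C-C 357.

ΔH ≈ −544 kJ

Bonds broken (reactants):
  C-H: 4 × 400 = 1600
  C=C: 1 × 599 = 599
  F-F: 1 × 152 = 152
  Σ(broken) = 2351 kJ
Bonds formed (products):
  C-C: 1 × 357 = 357
  C-F: 2 × 469 = 938
  C-H: 4 × 400 = 1600
  Σ(formed) = 2895 kJ
ΔH = Σ(broken) − Σ(formed) = 2351 − 2895 = −544 kJ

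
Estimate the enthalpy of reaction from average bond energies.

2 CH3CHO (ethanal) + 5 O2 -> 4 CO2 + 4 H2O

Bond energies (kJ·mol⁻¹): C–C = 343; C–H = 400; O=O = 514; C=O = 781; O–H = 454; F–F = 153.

Bonds broken (reactants):
  C–C: 2 × 343 = 686
  C–H: 8 × 400 = 3200
  C=O: 2 × 781 = 1562
  O=O: 5 × 514 = 2570
  Σ(broken) = 8018 kJ
Bonds formed (products):
  C=O: 8 × 781 = 6248
  O–H: 8 × 454 = 3632
  Σ(formed) = 9880 kJ
ΔH = Σ(broken) − Σ(formed) = 8018 − 9880 = −1862 kJ

ΔH ≈ −1862 kJ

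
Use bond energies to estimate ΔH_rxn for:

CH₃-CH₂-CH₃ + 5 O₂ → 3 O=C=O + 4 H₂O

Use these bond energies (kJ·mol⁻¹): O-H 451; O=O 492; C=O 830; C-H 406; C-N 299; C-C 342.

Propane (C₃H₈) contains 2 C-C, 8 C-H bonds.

ΔH ≈ −2196 kJ

Bonds broken (reactants):
  C-C: 2 × 342 = 684
  C-H: 8 × 406 = 3248
  O=O: 5 × 492 = 2460
  Σ(broken) = 6392 kJ
Bonds formed (products):
  C=O: 6 × 830 = 4980
  O-H: 8 × 451 = 3608
  Σ(formed) = 8588 kJ
ΔH = Σ(broken) − Σ(formed) = 6392 − 8588 = −2196 kJ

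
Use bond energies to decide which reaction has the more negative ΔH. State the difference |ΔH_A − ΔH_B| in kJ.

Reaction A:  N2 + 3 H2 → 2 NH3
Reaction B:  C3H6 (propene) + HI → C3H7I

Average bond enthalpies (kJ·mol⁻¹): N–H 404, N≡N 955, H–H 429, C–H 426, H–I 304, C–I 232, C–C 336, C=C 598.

Reaction A, by 90 kJ

Reaction A:
  Bonds broken (reactants):
    H–H: 3 × 429 = 1287
    N≡N: 1 × 955 = 955
    Σ(broken) = 2242 kJ
  Bonds formed (products):
    N–H: 6 × 404 = 2424
    Σ(formed) = 2424 kJ
  ΔH_A = 2242 − 2424 = −182 kJ
Reaction B:
  Bonds broken (reactants):
    C–C: 1 × 336 = 336
    C–H: 6 × 426 = 2556
    C=C: 1 × 598 = 598
    H–I: 1 × 304 = 304
    Σ(broken) = 3794 kJ
  Bonds formed (products):
    C–C: 2 × 336 = 672
    C–H: 7 × 426 = 2982
    C–I: 1 × 232 = 232
    Σ(formed) = 3886 kJ
  ΔH_B = 3794 − 3886 = −92 kJ
ΔH_A − ΔH_B = −90 kJ, so reaction A has the more negative ΔH; |ΔH_A − ΔH_B| = 90 kJ.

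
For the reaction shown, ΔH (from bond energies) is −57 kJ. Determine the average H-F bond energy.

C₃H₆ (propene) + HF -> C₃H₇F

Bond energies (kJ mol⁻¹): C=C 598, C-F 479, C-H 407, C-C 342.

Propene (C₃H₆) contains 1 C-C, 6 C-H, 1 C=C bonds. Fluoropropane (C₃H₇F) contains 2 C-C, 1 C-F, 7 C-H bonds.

D(H-F) ≈ 573 kJ/mol

Let D be the H-F bond energy.
Σ(broken) = 1×342 + 6×407 + 1×598 + 1×D = 3382 + D
Σ(formed) = 2×342 + 1×479 + 7×407 = 4012
ΔH = Σ(broken) − Σ(formed) = (3382 + D) − (4012) = −630 + D
Setting this equal to −57 kJ gives D = 573 kJ/mol.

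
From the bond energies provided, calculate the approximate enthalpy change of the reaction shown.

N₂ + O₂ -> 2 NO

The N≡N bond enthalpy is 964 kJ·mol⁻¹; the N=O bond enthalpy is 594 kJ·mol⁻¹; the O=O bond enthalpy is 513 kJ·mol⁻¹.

ΔH ≈ +289 kJ

Bonds broken (reactants):
  N≡N: 1 × 964 = 964
  O=O: 1 × 513 = 513
  Σ(broken) = 1477 kJ
Bonds formed (products):
  N=O: 2 × 594 = 1188
  Σ(formed) = 1188 kJ
ΔH = Σ(broken) − Σ(formed) = 1477 − 1188 = +289 kJ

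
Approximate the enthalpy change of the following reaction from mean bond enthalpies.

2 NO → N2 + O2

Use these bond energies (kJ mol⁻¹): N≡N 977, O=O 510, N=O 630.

ΔH ≈ −227 kJ

Bonds broken (reactants):
  N=O: 2 × 630 = 1260
  Σ(broken) = 1260 kJ
Bonds formed (products):
  N≡N: 1 × 977 = 977
  O=O: 1 × 510 = 510
  Σ(formed) = 1487 kJ
ΔH = Σ(broken) − Σ(formed) = 1260 − 1487 = −227 kJ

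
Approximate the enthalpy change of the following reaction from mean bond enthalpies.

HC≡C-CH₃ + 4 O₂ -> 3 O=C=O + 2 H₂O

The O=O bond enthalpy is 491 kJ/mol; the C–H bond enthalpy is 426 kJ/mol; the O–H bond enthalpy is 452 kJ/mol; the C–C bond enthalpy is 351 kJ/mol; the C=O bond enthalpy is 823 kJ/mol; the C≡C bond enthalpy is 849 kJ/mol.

Bonds broken (reactants):
  C≡C: 1 × 849 = 849
  C–C: 1 × 351 = 351
  C–H: 4 × 426 = 1704
  O=O: 4 × 491 = 1964
  Σ(broken) = 4868 kJ
Bonds formed (products):
  C=O: 6 × 823 = 4938
  O–H: 4 × 452 = 1808
  Σ(formed) = 6746 kJ
ΔH = Σ(broken) − Σ(formed) = 4868 − 6746 = −1878 kJ

ΔH ≈ −1878 kJ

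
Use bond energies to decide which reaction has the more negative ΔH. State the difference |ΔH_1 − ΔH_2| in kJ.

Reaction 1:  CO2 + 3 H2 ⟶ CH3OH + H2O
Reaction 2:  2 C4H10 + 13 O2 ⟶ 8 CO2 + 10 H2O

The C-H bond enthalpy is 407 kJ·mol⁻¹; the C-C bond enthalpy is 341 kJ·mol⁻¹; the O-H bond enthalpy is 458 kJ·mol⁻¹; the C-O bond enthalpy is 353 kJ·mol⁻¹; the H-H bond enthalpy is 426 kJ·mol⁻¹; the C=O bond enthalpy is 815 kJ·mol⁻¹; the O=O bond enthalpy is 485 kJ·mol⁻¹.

Reaction 2, by 5669 kJ

Reaction 1:
  Bonds broken (reactants):
    C=O: 2 × 815 = 1630
    H-H: 3 × 426 = 1278
    Σ(broken) = 2908 kJ
  Bonds formed (products):
    C-H: 3 × 407 = 1221
    C-O: 1 × 353 = 353
    O-H: 3 × 458 = 1374
    Σ(formed) = 2948 kJ
  ΔH_1 = 2908 − 2948 = −40 kJ
Reaction 2:
  Bonds broken (reactants):
    C-C: 6 × 341 = 2046
    C-H: 20 × 407 = 8140
    O=O: 13 × 485 = 6305
    Σ(broken) = 16491 kJ
  Bonds formed (products):
    C=O: 16 × 815 = 13040
    O-H: 20 × 458 = 9160
    Σ(formed) = 22200 kJ
  ΔH_2 = 16491 − 22200 = −5709 kJ
ΔH_1 − ΔH_2 = +5669 kJ, so reaction 2 has the more negative ΔH; |ΔH_1 − ΔH_2| = 5669 kJ.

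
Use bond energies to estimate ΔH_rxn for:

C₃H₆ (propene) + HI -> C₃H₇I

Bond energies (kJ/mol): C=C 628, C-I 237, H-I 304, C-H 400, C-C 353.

Bonds broken (reactants):
  C-C: 1 × 353 = 353
  C-H: 6 × 400 = 2400
  C=C: 1 × 628 = 628
  H-I: 1 × 304 = 304
  Σ(broken) = 3685 kJ
Bonds formed (products):
  C-C: 2 × 353 = 706
  C-H: 7 × 400 = 2800
  C-I: 1 × 237 = 237
  Σ(formed) = 3743 kJ
ΔH = Σ(broken) − Σ(formed) = 3685 − 3743 = −58 kJ

ΔH ≈ −58 kJ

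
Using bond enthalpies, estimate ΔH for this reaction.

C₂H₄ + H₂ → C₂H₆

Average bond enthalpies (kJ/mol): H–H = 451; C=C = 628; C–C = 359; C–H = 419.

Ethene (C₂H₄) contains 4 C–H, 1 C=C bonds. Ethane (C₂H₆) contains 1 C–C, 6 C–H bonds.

ΔH ≈ −118 kJ

Bonds broken (reactants):
  C–H: 4 × 419 = 1676
  C=C: 1 × 628 = 628
  H–H: 1 × 451 = 451
  Σ(broken) = 2755 kJ
Bonds formed (products):
  C–C: 1 × 359 = 359
  C–H: 6 × 419 = 2514
  Σ(formed) = 2873 kJ
ΔH = Σ(broken) − Σ(formed) = 2755 − 2873 = −118 kJ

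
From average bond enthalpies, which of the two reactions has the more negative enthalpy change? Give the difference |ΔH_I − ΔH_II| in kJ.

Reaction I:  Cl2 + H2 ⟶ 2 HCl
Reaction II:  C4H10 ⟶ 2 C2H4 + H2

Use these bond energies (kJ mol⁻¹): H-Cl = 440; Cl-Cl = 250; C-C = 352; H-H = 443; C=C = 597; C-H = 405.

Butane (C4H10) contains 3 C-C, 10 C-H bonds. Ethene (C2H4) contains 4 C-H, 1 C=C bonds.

Reaction I, by 416 kJ

Reaction I:
  Bonds broken (reactants):
    Cl-Cl: 1 × 250 = 250
    H-H: 1 × 443 = 443
    Σ(broken) = 693 kJ
  Bonds formed (products):
    H-Cl: 2 × 440 = 880
    Σ(formed) = 880 kJ
  ΔH_I = 693 − 880 = −187 kJ
Reaction II:
  Bonds broken (reactants):
    C-C: 3 × 352 = 1056
    C-H: 10 × 405 = 4050
    Σ(broken) = 5106 kJ
  Bonds formed (products):
    C-H: 8 × 405 = 3240
    C=C: 2 × 597 = 1194
    H-H: 1 × 443 = 443
    Σ(formed) = 4877 kJ
  ΔH_II = 5106 − 4877 = +229 kJ
ΔH_I − ΔH_II = −416 kJ, so reaction I has the more negative ΔH; |ΔH_I − ΔH_II| = 416 kJ.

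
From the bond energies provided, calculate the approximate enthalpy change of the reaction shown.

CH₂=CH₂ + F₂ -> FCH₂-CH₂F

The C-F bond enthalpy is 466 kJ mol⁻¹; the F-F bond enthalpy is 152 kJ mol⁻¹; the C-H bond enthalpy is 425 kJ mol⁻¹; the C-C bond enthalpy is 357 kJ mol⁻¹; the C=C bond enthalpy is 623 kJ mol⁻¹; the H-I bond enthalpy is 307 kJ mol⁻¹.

Bonds broken (reactants):
  C-H: 4 × 425 = 1700
  C=C: 1 × 623 = 623
  F-F: 1 × 152 = 152
  Σ(broken) = 2475 kJ
Bonds formed (products):
  C-C: 1 × 357 = 357
  C-F: 2 × 466 = 932
  C-H: 4 × 425 = 1700
  Σ(formed) = 2989 kJ
ΔH = Σ(broken) − Σ(formed) = 2475 − 2989 = −514 kJ

ΔH ≈ −514 kJ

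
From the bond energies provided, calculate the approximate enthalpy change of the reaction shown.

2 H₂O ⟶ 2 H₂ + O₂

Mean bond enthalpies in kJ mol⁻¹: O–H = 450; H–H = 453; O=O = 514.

Bonds broken (reactants):
  O–H: 4 × 450 = 1800
  Σ(broken) = 1800 kJ
Bonds formed (products):
  H–H: 2 × 453 = 906
  O=O: 1 × 514 = 514
  Σ(formed) = 1420 kJ
ΔH = Σ(broken) − Σ(formed) = 1800 − 1420 = +380 kJ

ΔH ≈ +380 kJ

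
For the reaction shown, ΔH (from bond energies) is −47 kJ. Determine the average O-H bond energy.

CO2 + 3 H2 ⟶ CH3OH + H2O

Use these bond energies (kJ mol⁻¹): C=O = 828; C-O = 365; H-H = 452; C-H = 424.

Let D be the O-H bond energy.
Σ(broken) = 2×828 + 3×452 = 3012
Σ(formed) = 3×424 + 1×365 + 3×D = 1637 + 3D
ΔH = Σ(broken) − Σ(formed) = (3012) − (1637 + 3D) = +1375 − 3D
Setting this equal to −47 kJ gives 3D = 1422, so D = 474 kJ/mol.

D(O-H) ≈ 474 kJ/mol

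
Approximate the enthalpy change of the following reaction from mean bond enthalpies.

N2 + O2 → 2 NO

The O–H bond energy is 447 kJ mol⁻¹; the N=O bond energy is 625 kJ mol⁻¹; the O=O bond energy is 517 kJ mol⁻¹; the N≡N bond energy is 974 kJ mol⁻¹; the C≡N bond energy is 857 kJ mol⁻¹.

Bonds broken (reactants):
  N≡N: 1 × 974 = 974
  O=O: 1 × 517 = 517
  Σ(broken) = 1491 kJ
Bonds formed (products):
  N=O: 2 × 625 = 1250
  Σ(formed) = 1250 kJ
ΔH = Σ(broken) − Σ(formed) = 1491 − 1250 = +241 kJ

ΔH ≈ +241 kJ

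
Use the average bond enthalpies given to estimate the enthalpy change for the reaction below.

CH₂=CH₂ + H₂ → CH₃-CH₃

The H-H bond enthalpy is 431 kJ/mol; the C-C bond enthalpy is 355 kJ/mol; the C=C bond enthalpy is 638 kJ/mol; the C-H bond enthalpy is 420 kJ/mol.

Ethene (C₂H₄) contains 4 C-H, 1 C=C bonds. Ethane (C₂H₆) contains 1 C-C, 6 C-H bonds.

Bonds broken (reactants):
  C-H: 4 × 420 = 1680
  C=C: 1 × 638 = 638
  H-H: 1 × 431 = 431
  Σ(broken) = 2749 kJ
Bonds formed (products):
  C-C: 1 × 355 = 355
  C-H: 6 × 420 = 2520
  Σ(formed) = 2875 kJ
ΔH = Σ(broken) − Σ(formed) = 2749 − 2875 = −126 kJ

ΔH ≈ −126 kJ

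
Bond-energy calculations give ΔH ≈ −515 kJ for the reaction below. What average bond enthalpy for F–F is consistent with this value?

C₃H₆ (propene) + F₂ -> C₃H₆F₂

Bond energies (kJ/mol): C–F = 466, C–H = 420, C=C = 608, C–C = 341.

Let D be the F–F bond energy.
Σ(broken) = 1×341 + 6×420 + 1×608 + 1×D = 3469 + D
Σ(formed) = 2×341 + 2×466 + 6×420 = 4134
ΔH = Σ(broken) − Σ(formed) = (3469 + D) − (4134) = −665 + D
Setting this equal to −515 kJ gives D = 150 kJ/mol.

D(F–F) ≈ 150 kJ/mol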